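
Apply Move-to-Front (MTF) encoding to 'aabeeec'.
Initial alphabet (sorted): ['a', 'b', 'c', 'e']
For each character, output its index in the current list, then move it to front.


MTF encoding:
'a': index 0 in ['a', 'b', 'c', 'e'] -> ['a', 'b', 'c', 'e']
'a': index 0 in ['a', 'b', 'c', 'e'] -> ['a', 'b', 'c', 'e']
'b': index 1 in ['a', 'b', 'c', 'e'] -> ['b', 'a', 'c', 'e']
'e': index 3 in ['b', 'a', 'c', 'e'] -> ['e', 'b', 'a', 'c']
'e': index 0 in ['e', 'b', 'a', 'c'] -> ['e', 'b', 'a', 'c']
'e': index 0 in ['e', 'b', 'a', 'c'] -> ['e', 'b', 'a', 'c']
'c': index 3 in ['e', 'b', 'a', 'c'] -> ['c', 'e', 'b', 'a']


Output: [0, 0, 1, 3, 0, 0, 3]


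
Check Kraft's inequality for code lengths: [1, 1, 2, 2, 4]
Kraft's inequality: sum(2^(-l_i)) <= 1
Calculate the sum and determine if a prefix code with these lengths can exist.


Sum = 2^(-1) + 2^(-1) + 2^(-2) + 2^(-2) + 2^(-4)
    = 0.5 + 0.5 + 0.25 + 0.25 + 0.0625
    = 25/16 = 1.5625
Since 1.5625 > 1, Kraft's inequality is NOT satisfied.
A prefix code with these lengths CANNOT exist.

Kraft sum = 1.5625. Not satisfied.


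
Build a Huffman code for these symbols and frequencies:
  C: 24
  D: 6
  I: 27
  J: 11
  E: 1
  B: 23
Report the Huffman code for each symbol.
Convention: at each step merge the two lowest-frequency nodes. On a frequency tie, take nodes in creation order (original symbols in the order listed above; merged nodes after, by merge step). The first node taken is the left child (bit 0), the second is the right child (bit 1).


Huffman tree construction:
Step 1: Merge E(1) + D(6) = 7
Step 2: Merge (E+D)(7) + J(11) = 18
Step 3: Merge ((E+D)+J)(18) + B(23) = 41
Step 4: Merge C(24) + I(27) = 51
Step 5: Merge (((E+D)+J)+B)(41) + (C+I)(51) = 92
Read each symbol's code off the tree from the root (left child = 0, right child = 1).

Codes:
  C: 10 (length 2)
  D: 0001 (length 4)
  I: 11 (length 2)
  J: 001 (length 3)
  E: 0000 (length 4)
  B: 01 (length 2)
Average code length: 209/92 = 2.2717 bits/symbol


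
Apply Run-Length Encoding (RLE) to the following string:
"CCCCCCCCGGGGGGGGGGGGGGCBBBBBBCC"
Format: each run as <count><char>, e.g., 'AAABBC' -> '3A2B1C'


Scanning runs left to right:
  i=0: run of 'C' x 8 -> '8C'
  i=8: run of 'G' x 14 -> '14G'
  i=22: run of 'C' x 1 -> '1C'
  i=23: run of 'B' x 6 -> '6B'
  i=29: run of 'C' x 2 -> '2C'

RLE = 8C14G1C6B2C


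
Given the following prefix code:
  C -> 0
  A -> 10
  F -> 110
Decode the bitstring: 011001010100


Decoding step by step:
Bits 0 -> C
Bits 110 -> F
Bits 0 -> C
Bits 10 -> A
Bits 10 -> A
Bits 10 -> A
Bits 0 -> C


Decoded message: CFCAAAC


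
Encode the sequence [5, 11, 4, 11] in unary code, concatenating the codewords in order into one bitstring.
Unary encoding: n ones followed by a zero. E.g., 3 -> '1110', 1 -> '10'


Encode each number as n ones followed by a terminating 0:
  5 -> 111110 (6 bits)
  11 -> 111111111110 (12 bits)
  4 -> 11110 (5 bits)
  11 -> 111111111110 (12 bits)
Total length = 6 + 12 + 5 + 12 = 35 bits.

Unary([5, 11, 4, 11]) = 11111011111111111011110111111111110 (35 bits)


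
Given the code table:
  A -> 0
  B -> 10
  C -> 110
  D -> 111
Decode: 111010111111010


Decoding:
111 -> D
0 -> A
10 -> B
111 -> D
111 -> D
0 -> A
10 -> B


Result: DABDDAB


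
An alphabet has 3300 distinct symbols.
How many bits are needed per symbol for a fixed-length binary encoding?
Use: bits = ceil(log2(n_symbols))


log2(3300) = 11.6883
Bracket: 2^11 = 2048 < 3300 <= 2^12 = 4096
So ceil(log2(3300)) = 12

bits = ceil(log2(3300)) = ceil(11.6883) = 12 bits


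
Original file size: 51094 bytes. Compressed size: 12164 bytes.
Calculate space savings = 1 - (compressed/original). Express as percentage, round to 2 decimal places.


ratio = compressed/original = 12164/51094 = 0.238071
savings = 1 - ratio = 1 - 0.238071 = 0.761929
as a percentage: 0.761929 * 100 = 76.19%

Space savings = 1 - 12164/51094 = 76.19%


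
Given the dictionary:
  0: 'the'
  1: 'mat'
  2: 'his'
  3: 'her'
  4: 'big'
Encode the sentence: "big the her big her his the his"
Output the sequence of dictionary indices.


Look up each word in the dictionary:
  'big' -> 4
  'the' -> 0
  'her' -> 3
  'big' -> 4
  'her' -> 3
  'his' -> 2
  'the' -> 0
  'his' -> 2

Encoded: [4, 0, 3, 4, 3, 2, 0, 2]


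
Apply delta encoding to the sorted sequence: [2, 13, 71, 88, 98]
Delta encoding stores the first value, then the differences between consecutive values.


First value: 2
Deltas:
  13 - 2 = 11
  71 - 13 = 58
  88 - 71 = 17
  98 - 88 = 10


Delta encoded: [2, 11, 58, 17, 10]


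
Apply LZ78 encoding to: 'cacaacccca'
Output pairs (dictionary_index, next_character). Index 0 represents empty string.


LZ78 encoding steps:
Dictionary: {0: ''}
Step 1: w='' (idx 0), next='c' -> output (0, 'c'), add 'c' as idx 1
Step 2: w='' (idx 0), next='a' -> output (0, 'a'), add 'a' as idx 2
Step 3: w='c' (idx 1), next='a' -> output (1, 'a'), add 'ca' as idx 3
Step 4: w='a' (idx 2), next='c' -> output (2, 'c'), add 'ac' as idx 4
Step 5: w='c' (idx 1), next='c' -> output (1, 'c'), add 'cc' as idx 5
Step 6: w='ca' (idx 3), end of input -> output (3, '')


Encoded: [(0, 'c'), (0, 'a'), (1, 'a'), (2, 'c'), (1, 'c'), (3, '')]


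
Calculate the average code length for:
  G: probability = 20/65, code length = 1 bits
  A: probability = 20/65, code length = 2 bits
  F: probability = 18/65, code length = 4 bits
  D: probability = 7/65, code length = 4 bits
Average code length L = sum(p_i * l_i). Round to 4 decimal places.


Weighted contributions p_i * l_i:
  G: (20/65) * 1 = 20/65
  A: (20/65) * 2 = 40/65
  F: (18/65) * 4 = 72/65
  D: (7/65) * 4 = 28/65
Sum = (20 + 40 + 72 + 28)/65 = 160/65

L = 160/65 = 2.4615 bits/symbol


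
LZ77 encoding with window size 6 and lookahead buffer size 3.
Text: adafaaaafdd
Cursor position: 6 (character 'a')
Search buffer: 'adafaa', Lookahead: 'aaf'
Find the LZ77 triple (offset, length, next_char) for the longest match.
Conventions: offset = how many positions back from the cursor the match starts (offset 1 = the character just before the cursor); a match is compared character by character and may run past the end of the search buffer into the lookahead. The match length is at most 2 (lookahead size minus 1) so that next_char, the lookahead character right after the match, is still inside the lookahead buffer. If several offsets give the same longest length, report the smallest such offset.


Try each offset into the search buffer:
  offset=1 (pos 5, char 'a'): match length 2
  offset=2 (pos 4, char 'a'): match length 2
  offset=3 (pos 3, char 'f'): match length 0
  offset=4 (pos 2, char 'a'): match length 1
  offset=5 (pos 1, char 'd'): match length 0
  offset=6 (pos 0, char 'a'): match length 1
Longest match has length 2, found at offsets 1, 2; take the smallest, offset 1.
next_char = character at position 6 + 2 = 8 -> 'f'

Best match: offset=1, length=2 (matching 'aa' starting at position 5)
LZ77 triple: (1, 2, 'f')


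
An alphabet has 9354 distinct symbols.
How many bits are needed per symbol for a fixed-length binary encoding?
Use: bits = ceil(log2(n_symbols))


log2(9354) = 13.1914
Bracket: 2^13 = 8192 < 9354 <= 2^14 = 16384
So ceil(log2(9354)) = 14

bits = ceil(log2(9354)) = ceil(13.1914) = 14 bits


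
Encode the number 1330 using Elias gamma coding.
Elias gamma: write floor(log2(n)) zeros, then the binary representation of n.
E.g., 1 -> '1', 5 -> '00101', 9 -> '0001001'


num_bits = floor(log2(1330)) + 1 = 11
leading_zeros = num_bits - 1 = 10
binary(1330) = 10100110010

Elias gamma(1330) = '0000000000' + '10100110010' = 000000000010100110010 (21 bits)


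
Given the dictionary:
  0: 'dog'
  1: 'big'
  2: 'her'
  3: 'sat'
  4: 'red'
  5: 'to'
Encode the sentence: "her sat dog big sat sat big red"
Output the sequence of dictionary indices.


Look up each word in the dictionary:
  'her' -> 2
  'sat' -> 3
  'dog' -> 0
  'big' -> 1
  'sat' -> 3
  'sat' -> 3
  'big' -> 1
  'red' -> 4

Encoded: [2, 3, 0, 1, 3, 3, 1, 4]


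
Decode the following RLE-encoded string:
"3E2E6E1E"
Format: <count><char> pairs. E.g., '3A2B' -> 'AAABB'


Expanding each <count><char> pair:
  3E -> 'EEE'
  2E -> 'EE'
  6E -> 'EEEEEE'
  1E -> 'E'

Decoded = EEEEEEEEEEEE


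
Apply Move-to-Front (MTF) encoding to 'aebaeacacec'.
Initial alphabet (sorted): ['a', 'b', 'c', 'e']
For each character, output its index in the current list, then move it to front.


MTF encoding:
'a': index 0 in ['a', 'b', 'c', 'e'] -> ['a', 'b', 'c', 'e']
'e': index 3 in ['a', 'b', 'c', 'e'] -> ['e', 'a', 'b', 'c']
'b': index 2 in ['e', 'a', 'b', 'c'] -> ['b', 'e', 'a', 'c']
'a': index 2 in ['b', 'e', 'a', 'c'] -> ['a', 'b', 'e', 'c']
'e': index 2 in ['a', 'b', 'e', 'c'] -> ['e', 'a', 'b', 'c']
'a': index 1 in ['e', 'a', 'b', 'c'] -> ['a', 'e', 'b', 'c']
'c': index 3 in ['a', 'e', 'b', 'c'] -> ['c', 'a', 'e', 'b']
'a': index 1 in ['c', 'a', 'e', 'b'] -> ['a', 'c', 'e', 'b']
'c': index 1 in ['a', 'c', 'e', 'b'] -> ['c', 'a', 'e', 'b']
'e': index 2 in ['c', 'a', 'e', 'b'] -> ['e', 'c', 'a', 'b']
'c': index 1 in ['e', 'c', 'a', 'b'] -> ['c', 'e', 'a', 'b']


Output: [0, 3, 2, 2, 2, 1, 3, 1, 1, 2, 1]


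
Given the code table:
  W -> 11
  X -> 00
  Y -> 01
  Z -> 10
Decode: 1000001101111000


Decoding:
10 -> Z
00 -> X
00 -> X
11 -> W
01 -> Y
11 -> W
10 -> Z
00 -> X


Result: ZXXWYWZX


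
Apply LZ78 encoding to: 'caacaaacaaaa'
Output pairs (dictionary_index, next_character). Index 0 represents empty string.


LZ78 encoding steps:
Dictionary: {0: ''}
Step 1: w='' (idx 0), next='c' -> output (0, 'c'), add 'c' as idx 1
Step 2: w='' (idx 0), next='a' -> output (0, 'a'), add 'a' as idx 2
Step 3: w='a' (idx 2), next='c' -> output (2, 'c'), add 'ac' as idx 3
Step 4: w='a' (idx 2), next='a' -> output (2, 'a'), add 'aa' as idx 4
Step 5: w='ac' (idx 3), next='a' -> output (3, 'a'), add 'aca' as idx 5
Step 6: w='aa' (idx 4), next='a' -> output (4, 'a'), add 'aaa' as idx 6


Encoded: [(0, 'c'), (0, 'a'), (2, 'c'), (2, 'a'), (3, 'a'), (4, 'a')]


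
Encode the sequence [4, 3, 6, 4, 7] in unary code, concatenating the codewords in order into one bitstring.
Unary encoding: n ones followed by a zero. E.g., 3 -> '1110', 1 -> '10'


Encode each number as n ones followed by a terminating 0:
  4 -> 11110 (5 bits)
  3 -> 1110 (4 bits)
  6 -> 1111110 (7 bits)
  4 -> 11110 (5 bits)
  7 -> 11111110 (8 bits)
Total length = 5 + 4 + 7 + 5 + 8 = 29 bits.

Unary([4, 3, 6, 4, 7]) = 11110111011111101111011111110 (29 bits)


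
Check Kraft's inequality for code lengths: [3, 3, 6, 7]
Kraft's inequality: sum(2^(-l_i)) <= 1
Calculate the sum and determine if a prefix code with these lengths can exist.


Sum = 2^(-3) + 2^(-3) + 2^(-6) + 2^(-7)
    = 0.125 + 0.125 + 0.015625 + 0.0078125
    = 35/128 = 0.2734375
Since 0.2734375 <= 1, Kraft's inequality IS satisfied.
A prefix code with these lengths CAN exist.

Kraft sum = 0.2734375. Satisfied.


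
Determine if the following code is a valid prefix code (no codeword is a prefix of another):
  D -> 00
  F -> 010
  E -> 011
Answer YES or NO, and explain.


Checking each pair (does one codeword prefix another?):
  D='00' vs F='010': no prefix
  D='00' vs E='011': no prefix
  F='010' vs D='00': no prefix
  F='010' vs E='011': no prefix
  E='011' vs D='00': no prefix
  E='011' vs F='010': no prefix
No violation found over all pairs.

YES -- this is a valid prefix code. No codeword is a prefix of any other codeword.


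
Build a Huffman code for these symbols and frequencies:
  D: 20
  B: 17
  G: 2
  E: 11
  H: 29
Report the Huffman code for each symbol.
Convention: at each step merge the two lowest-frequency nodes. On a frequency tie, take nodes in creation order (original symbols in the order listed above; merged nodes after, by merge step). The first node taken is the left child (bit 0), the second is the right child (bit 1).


Huffman tree construction:
Step 1: Merge G(2) + E(11) = 13
Step 2: Merge (G+E)(13) + B(17) = 30
Step 3: Merge D(20) + H(29) = 49
Step 4: Merge ((G+E)+B)(30) + (D+H)(49) = 79
Read each symbol's code off the tree from the root (left child = 0, right child = 1).

Codes:
  D: 10 (length 2)
  B: 01 (length 2)
  G: 000 (length 3)
  E: 001 (length 3)
  H: 11 (length 2)
Average code length: 171/79 = 2.1646 bits/symbol


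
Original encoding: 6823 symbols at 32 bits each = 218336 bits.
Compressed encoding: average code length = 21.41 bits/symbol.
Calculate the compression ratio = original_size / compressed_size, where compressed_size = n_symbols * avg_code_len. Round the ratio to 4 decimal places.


original_size = n_symbols * orig_bits = 6823 * 32 = 218336 bits
compressed_size = n_symbols * avg_code_len = 6823 * 21.41 = 146080.43 bits
ratio = original_size / compressed_size = 218336 / 146080.43 = 1.4946

Compression ratio = 1.4946


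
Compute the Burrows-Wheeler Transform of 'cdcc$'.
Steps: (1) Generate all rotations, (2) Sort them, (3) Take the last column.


Rotations (sorted):
  0: $cdcc -> last char: c
  1: c$cdc -> last char: c
  2: cc$cd -> last char: d
  3: cdcc$ -> last char: $
  4: dcc$c -> last char: c


BWT = ccd$c


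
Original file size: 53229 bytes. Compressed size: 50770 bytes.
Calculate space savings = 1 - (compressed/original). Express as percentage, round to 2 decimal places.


ratio = compressed/original = 50770/53229 = 0.953803
savings = 1 - ratio = 1 - 0.953803 = 0.046197
as a percentage: 0.046197 * 100 = 4.62%

Space savings = 1 - 50770/53229 = 4.62%


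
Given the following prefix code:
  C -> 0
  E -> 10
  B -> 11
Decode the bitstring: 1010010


Decoding step by step:
Bits 10 -> E
Bits 10 -> E
Bits 0 -> C
Bits 10 -> E


Decoded message: EECE


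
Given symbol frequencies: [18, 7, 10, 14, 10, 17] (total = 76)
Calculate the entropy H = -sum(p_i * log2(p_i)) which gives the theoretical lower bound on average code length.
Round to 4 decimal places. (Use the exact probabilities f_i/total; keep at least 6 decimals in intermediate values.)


Per-symbol terms -p_i * log2(p_i) with p_i = f_i/76:
  p = 18/76 = 0.236842: log2(p) = -2.078003, -p*log2(p) = 0.492158
  p = 7/76 = 0.092105: log2(p) = -3.440573, -p*log2(p) = 0.316895
  p = 10/76 = 0.131579: log2(p) = -2.925999, -p*log2(p) = 0.385000
  p = 14/76 = 0.184211: log2(p) = -2.440573, -p*log2(p) = 0.449579
  p = 10/76 = 0.131579: log2(p) = -2.925999, -p*log2(p) = 0.385000
  p = 17/76 = 0.223684: log2(p) = -2.160465, -p*log2(p) = 0.483262
H = 0.492158 + 0.316895 + 0.385000 + 0.449579 + 0.385000 + 0.483262 = 2.511894

H = 2.5119 bits/symbol


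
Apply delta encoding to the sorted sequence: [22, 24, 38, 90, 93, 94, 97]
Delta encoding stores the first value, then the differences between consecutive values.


First value: 22
Deltas:
  24 - 22 = 2
  38 - 24 = 14
  90 - 38 = 52
  93 - 90 = 3
  94 - 93 = 1
  97 - 94 = 3


Delta encoded: [22, 2, 14, 52, 3, 1, 3]


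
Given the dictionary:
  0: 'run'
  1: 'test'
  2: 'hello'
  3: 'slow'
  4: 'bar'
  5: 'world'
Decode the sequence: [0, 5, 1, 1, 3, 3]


Look up each index in the dictionary:
  0 -> 'run'
  5 -> 'world'
  1 -> 'test'
  1 -> 'test'
  3 -> 'slow'
  3 -> 'slow'

Decoded: "run world test test slow slow"


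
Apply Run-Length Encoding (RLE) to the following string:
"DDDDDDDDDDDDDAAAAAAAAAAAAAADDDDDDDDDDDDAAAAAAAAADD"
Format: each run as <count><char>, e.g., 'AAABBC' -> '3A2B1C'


Scanning runs left to right:
  i=0: run of 'D' x 13 -> '13D'
  i=13: run of 'A' x 14 -> '14A'
  i=27: run of 'D' x 12 -> '12D'
  i=39: run of 'A' x 9 -> '9A'
  i=48: run of 'D' x 2 -> '2D'

RLE = 13D14A12D9A2D


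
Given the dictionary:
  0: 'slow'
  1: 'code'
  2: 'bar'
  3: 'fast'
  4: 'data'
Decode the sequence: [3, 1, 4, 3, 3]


Look up each index in the dictionary:
  3 -> 'fast'
  1 -> 'code'
  4 -> 'data'
  3 -> 'fast'
  3 -> 'fast'

Decoded: "fast code data fast fast"


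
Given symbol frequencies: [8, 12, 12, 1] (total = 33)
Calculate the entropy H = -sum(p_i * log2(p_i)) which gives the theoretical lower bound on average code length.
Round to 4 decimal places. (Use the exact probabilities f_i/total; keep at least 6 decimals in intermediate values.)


Per-symbol terms -p_i * log2(p_i) with p_i = f_i/33:
  p = 8/33 = 0.242424: log2(p) = -2.044394, -p*log2(p) = 0.495611
  p = 12/33 = 0.363636: log2(p) = -1.459432, -p*log2(p) = 0.530702
  p = 12/33 = 0.363636: log2(p) = -1.459432, -p*log2(p) = 0.530702
  p = 1/33 = 0.030303: log2(p) = -5.044394, -p*log2(p) = 0.152860
H = 0.495611 + 0.530702 + 0.530702 + 0.152860 = 1.709875

H = 1.7099 bits/symbol


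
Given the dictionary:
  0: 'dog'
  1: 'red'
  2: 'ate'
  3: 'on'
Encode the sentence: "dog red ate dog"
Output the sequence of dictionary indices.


Look up each word in the dictionary:
  'dog' -> 0
  'red' -> 1
  'ate' -> 2
  'dog' -> 0

Encoded: [0, 1, 2, 0]


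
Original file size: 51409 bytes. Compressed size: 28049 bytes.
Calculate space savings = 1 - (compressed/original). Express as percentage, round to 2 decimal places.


ratio = compressed/original = 28049/51409 = 0.545605
savings = 1 - ratio = 1 - 0.545605 = 0.454395
as a percentage: 0.454395 * 100 = 45.44%

Space savings = 1 - 28049/51409 = 45.44%


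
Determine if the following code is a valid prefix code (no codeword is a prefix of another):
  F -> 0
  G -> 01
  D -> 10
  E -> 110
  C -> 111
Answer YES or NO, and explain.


Checking each pair (does one codeword prefix another?):
  F='0' vs G='01': prefix -- VIOLATION

NO -- this is NOT a valid prefix code. F (0) is a prefix of G (01).


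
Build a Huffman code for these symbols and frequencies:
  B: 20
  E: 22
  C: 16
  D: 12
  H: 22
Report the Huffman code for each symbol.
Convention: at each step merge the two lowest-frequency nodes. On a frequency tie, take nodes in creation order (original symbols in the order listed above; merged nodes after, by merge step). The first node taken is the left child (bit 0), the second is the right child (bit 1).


Huffman tree construction:
Step 1: Merge D(12) + C(16) = 28
Step 2: Merge B(20) + E(22) = 42
Step 3: Merge H(22) + (D+C)(28) = 50
Step 4: Merge (B+E)(42) + (H+(D+C))(50) = 92
Read each symbol's code off the tree from the root (left child = 0, right child = 1).

Codes:
  B: 00 (length 2)
  E: 01 (length 2)
  C: 111 (length 3)
  D: 110 (length 3)
  H: 10 (length 2)
Average code length: 212/92 = 2.3043 bits/symbol


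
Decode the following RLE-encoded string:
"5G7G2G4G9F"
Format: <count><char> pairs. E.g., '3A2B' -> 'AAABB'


Expanding each <count><char> pair:
  5G -> 'GGGGG'
  7G -> 'GGGGGGG'
  2G -> 'GG'
  4G -> 'GGGG'
  9F -> 'FFFFFFFFF'

Decoded = GGGGGGGGGGGGGGGGGGFFFFFFFFF


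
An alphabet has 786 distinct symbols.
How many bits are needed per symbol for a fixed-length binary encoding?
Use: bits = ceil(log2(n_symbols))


log2(786) = 9.6184
Bracket: 2^9 = 512 < 786 <= 2^10 = 1024
So ceil(log2(786)) = 10

bits = ceil(log2(786)) = ceil(9.6184) = 10 bits


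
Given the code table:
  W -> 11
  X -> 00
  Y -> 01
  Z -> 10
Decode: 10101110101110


Decoding:
10 -> Z
10 -> Z
11 -> W
10 -> Z
10 -> Z
11 -> W
10 -> Z


Result: ZZWZZWZ


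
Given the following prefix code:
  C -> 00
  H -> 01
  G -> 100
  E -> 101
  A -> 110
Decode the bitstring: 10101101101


Decoding step by step:
Bits 101 -> E
Bits 01 -> H
Bits 101 -> E
Bits 101 -> E


Decoded message: EHEE


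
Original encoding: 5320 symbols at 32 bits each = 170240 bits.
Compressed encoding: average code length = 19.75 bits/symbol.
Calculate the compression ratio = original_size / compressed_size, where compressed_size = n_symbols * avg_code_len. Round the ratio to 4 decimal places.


original_size = n_symbols * orig_bits = 5320 * 32 = 170240 bits
compressed_size = n_symbols * avg_code_len = 5320 * 19.75 = 105070.0 bits
ratio = original_size / compressed_size = 170240 / 105070.0 = 1.6203

Compression ratio = 1.6203


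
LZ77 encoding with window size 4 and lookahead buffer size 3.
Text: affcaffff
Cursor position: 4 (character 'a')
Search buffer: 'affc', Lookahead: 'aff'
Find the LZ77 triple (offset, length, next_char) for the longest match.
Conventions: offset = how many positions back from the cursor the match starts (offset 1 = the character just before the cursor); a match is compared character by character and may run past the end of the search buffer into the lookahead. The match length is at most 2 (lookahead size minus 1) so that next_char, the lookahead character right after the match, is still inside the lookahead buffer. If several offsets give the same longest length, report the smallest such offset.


Try each offset into the search buffer:
  offset=1 (pos 3, char 'c'): match length 0
  offset=2 (pos 2, char 'f'): match length 0
  offset=3 (pos 1, char 'f'): match length 0
  offset=4 (pos 0, char 'a'): match length 2
Longest match has length 2 at offset 4.
next_char = character at position 4 + 2 = 6 -> 'f'

Best match: offset=4, length=2 (matching 'af' starting at position 0)
LZ77 triple: (4, 2, 'f')


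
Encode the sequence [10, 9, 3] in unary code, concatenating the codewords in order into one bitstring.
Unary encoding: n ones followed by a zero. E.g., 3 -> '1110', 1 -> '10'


Encode each number as n ones followed by a terminating 0:
  10 -> 11111111110 (11 bits)
  9 -> 1111111110 (10 bits)
  3 -> 1110 (4 bits)
Total length = 11 + 10 + 4 = 25 bits.

Unary([10, 9, 3]) = 1111111111011111111101110 (25 bits)


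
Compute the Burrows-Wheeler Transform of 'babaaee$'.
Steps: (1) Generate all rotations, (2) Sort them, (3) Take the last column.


Rotations (sorted):
  0: $babaaee -> last char: e
  1: aaee$bab -> last char: b
  2: abaaee$b -> last char: b
  3: aee$baba -> last char: a
  4: baaee$ba -> last char: a
  5: babaaee$ -> last char: $
  6: e$babaae -> last char: e
  7: ee$babaa -> last char: a


BWT = ebbaa$ea


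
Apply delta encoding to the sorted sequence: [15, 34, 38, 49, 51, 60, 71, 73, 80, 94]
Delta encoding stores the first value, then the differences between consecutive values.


First value: 15
Deltas:
  34 - 15 = 19
  38 - 34 = 4
  49 - 38 = 11
  51 - 49 = 2
  60 - 51 = 9
  71 - 60 = 11
  73 - 71 = 2
  80 - 73 = 7
  94 - 80 = 14


Delta encoded: [15, 19, 4, 11, 2, 9, 11, 2, 7, 14]


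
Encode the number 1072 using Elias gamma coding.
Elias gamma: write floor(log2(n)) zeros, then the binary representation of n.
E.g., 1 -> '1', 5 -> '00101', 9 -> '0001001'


num_bits = floor(log2(1072)) + 1 = 11
leading_zeros = num_bits - 1 = 10
binary(1072) = 10000110000

Elias gamma(1072) = '0000000000' + '10000110000' = 000000000010000110000 (21 bits)


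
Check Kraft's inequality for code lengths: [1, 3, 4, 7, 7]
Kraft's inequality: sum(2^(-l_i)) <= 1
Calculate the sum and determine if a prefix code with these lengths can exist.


Sum = 2^(-1) + 2^(-3) + 2^(-4) + 2^(-7) + 2^(-7)
    = 0.5 + 0.125 + 0.0625 + 0.0078125 + 0.0078125
    = 90/128 = 0.703125
Since 0.703125 <= 1, Kraft's inequality IS satisfied.
A prefix code with these lengths CAN exist.

Kraft sum = 0.703125. Satisfied.


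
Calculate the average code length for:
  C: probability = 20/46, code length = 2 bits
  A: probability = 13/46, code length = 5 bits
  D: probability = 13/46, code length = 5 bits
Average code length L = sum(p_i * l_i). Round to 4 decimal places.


Weighted contributions p_i * l_i:
  C: (20/46) * 2 = 40/46
  A: (13/46) * 5 = 65/46
  D: (13/46) * 5 = 65/46
Sum = (40 + 65 + 65)/46 = 170/46

L = 170/46 = 3.6957 bits/symbol


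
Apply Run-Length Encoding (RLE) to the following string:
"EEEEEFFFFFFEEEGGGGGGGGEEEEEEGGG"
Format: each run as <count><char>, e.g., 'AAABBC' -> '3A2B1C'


Scanning runs left to right:
  i=0: run of 'E' x 5 -> '5E'
  i=5: run of 'F' x 6 -> '6F'
  i=11: run of 'E' x 3 -> '3E'
  i=14: run of 'G' x 8 -> '8G'
  i=22: run of 'E' x 6 -> '6E'
  i=28: run of 'G' x 3 -> '3G'

RLE = 5E6F3E8G6E3G


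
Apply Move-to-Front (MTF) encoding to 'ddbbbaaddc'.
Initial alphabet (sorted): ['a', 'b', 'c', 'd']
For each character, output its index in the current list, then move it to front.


MTF encoding:
'd': index 3 in ['a', 'b', 'c', 'd'] -> ['d', 'a', 'b', 'c']
'd': index 0 in ['d', 'a', 'b', 'c'] -> ['d', 'a', 'b', 'c']
'b': index 2 in ['d', 'a', 'b', 'c'] -> ['b', 'd', 'a', 'c']
'b': index 0 in ['b', 'd', 'a', 'c'] -> ['b', 'd', 'a', 'c']
'b': index 0 in ['b', 'd', 'a', 'c'] -> ['b', 'd', 'a', 'c']
'a': index 2 in ['b', 'd', 'a', 'c'] -> ['a', 'b', 'd', 'c']
'a': index 0 in ['a', 'b', 'd', 'c'] -> ['a', 'b', 'd', 'c']
'd': index 2 in ['a', 'b', 'd', 'c'] -> ['d', 'a', 'b', 'c']
'd': index 0 in ['d', 'a', 'b', 'c'] -> ['d', 'a', 'b', 'c']
'c': index 3 in ['d', 'a', 'b', 'c'] -> ['c', 'd', 'a', 'b']


Output: [3, 0, 2, 0, 0, 2, 0, 2, 0, 3]


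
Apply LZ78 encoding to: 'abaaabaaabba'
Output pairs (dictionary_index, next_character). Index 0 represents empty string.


LZ78 encoding steps:
Dictionary: {0: ''}
Step 1: w='' (idx 0), next='a' -> output (0, 'a'), add 'a' as idx 1
Step 2: w='' (idx 0), next='b' -> output (0, 'b'), add 'b' as idx 2
Step 3: w='a' (idx 1), next='a' -> output (1, 'a'), add 'aa' as idx 3
Step 4: w='a' (idx 1), next='b' -> output (1, 'b'), add 'ab' as idx 4
Step 5: w='aa' (idx 3), next='a' -> output (3, 'a'), add 'aaa' as idx 5
Step 6: w='b' (idx 2), next='b' -> output (2, 'b'), add 'bb' as idx 6
Step 7: w='a' (idx 1), end of input -> output (1, '')


Encoded: [(0, 'a'), (0, 'b'), (1, 'a'), (1, 'b'), (3, 'a'), (2, 'b'), (1, '')]


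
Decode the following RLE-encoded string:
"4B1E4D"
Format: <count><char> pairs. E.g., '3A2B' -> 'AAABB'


Expanding each <count><char> pair:
  4B -> 'BBBB'
  1E -> 'E'
  4D -> 'DDDD'

Decoded = BBBBEDDDD


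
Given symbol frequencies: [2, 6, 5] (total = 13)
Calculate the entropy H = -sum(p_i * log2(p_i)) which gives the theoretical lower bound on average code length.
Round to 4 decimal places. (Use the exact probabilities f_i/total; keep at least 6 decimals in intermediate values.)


Per-symbol terms -p_i * log2(p_i) with p_i = f_i/13:
  p = 2/13 = 0.153846: log2(p) = -2.700440, -p*log2(p) = 0.415452
  p = 6/13 = 0.461538: log2(p) = -1.115477, -p*log2(p) = 0.514836
  p = 5/13 = 0.384615: log2(p) = -1.378512, -p*log2(p) = 0.530197
H = 0.415452 + 0.514836 + 0.530197 = 1.460485

H = 1.4605 bits/symbol


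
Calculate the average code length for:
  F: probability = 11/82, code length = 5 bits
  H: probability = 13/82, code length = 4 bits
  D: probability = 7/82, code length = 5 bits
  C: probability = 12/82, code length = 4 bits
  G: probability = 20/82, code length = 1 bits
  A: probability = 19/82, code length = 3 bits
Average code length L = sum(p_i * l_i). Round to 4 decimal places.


Weighted contributions p_i * l_i:
  F: (11/82) * 5 = 55/82
  H: (13/82) * 4 = 52/82
  D: (7/82) * 5 = 35/82
  C: (12/82) * 4 = 48/82
  G: (20/82) * 1 = 20/82
  A: (19/82) * 3 = 57/82
Sum = (55 + 52 + 35 + 48 + 20 + 57)/82 = 267/82

L = 267/82 = 3.2561 bits/symbol


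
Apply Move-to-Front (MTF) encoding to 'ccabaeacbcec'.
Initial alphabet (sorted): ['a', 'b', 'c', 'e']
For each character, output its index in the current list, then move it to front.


MTF encoding:
'c': index 2 in ['a', 'b', 'c', 'e'] -> ['c', 'a', 'b', 'e']
'c': index 0 in ['c', 'a', 'b', 'e'] -> ['c', 'a', 'b', 'e']
'a': index 1 in ['c', 'a', 'b', 'e'] -> ['a', 'c', 'b', 'e']
'b': index 2 in ['a', 'c', 'b', 'e'] -> ['b', 'a', 'c', 'e']
'a': index 1 in ['b', 'a', 'c', 'e'] -> ['a', 'b', 'c', 'e']
'e': index 3 in ['a', 'b', 'c', 'e'] -> ['e', 'a', 'b', 'c']
'a': index 1 in ['e', 'a', 'b', 'c'] -> ['a', 'e', 'b', 'c']
'c': index 3 in ['a', 'e', 'b', 'c'] -> ['c', 'a', 'e', 'b']
'b': index 3 in ['c', 'a', 'e', 'b'] -> ['b', 'c', 'a', 'e']
'c': index 1 in ['b', 'c', 'a', 'e'] -> ['c', 'b', 'a', 'e']
'e': index 3 in ['c', 'b', 'a', 'e'] -> ['e', 'c', 'b', 'a']
'c': index 1 in ['e', 'c', 'b', 'a'] -> ['c', 'e', 'b', 'a']


Output: [2, 0, 1, 2, 1, 3, 1, 3, 3, 1, 3, 1]


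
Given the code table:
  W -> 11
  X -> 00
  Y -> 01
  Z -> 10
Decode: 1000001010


Decoding:
10 -> Z
00 -> X
00 -> X
10 -> Z
10 -> Z


Result: ZXXZZ


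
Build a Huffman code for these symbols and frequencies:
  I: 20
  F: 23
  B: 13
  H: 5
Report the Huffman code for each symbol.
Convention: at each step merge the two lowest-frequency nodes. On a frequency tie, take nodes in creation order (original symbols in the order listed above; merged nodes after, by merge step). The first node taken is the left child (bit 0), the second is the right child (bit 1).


Huffman tree construction:
Step 1: Merge H(5) + B(13) = 18
Step 2: Merge (H+B)(18) + I(20) = 38
Step 3: Merge F(23) + ((H+B)+I)(38) = 61
Read each symbol's code off the tree from the root (left child = 0, right child = 1).

Codes:
  I: 11 (length 2)
  F: 0 (length 1)
  B: 101 (length 3)
  H: 100 (length 3)
Average code length: 117/61 = 1.9180 bits/symbol


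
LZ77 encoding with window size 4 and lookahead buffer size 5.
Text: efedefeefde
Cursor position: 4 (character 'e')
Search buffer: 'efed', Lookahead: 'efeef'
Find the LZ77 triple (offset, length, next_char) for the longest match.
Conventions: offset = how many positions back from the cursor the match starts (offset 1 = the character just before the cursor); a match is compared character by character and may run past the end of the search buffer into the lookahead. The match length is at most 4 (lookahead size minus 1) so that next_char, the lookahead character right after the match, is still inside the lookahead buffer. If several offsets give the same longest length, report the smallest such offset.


Try each offset into the search buffer:
  offset=1 (pos 3, char 'd'): match length 0
  offset=2 (pos 2, char 'e'): match length 1
  offset=3 (pos 1, char 'f'): match length 0
  offset=4 (pos 0, char 'e'): match length 3
Longest match has length 3 at offset 4.
next_char = character at position 4 + 3 = 7 -> 'e'

Best match: offset=4, length=3 (matching 'efe' starting at position 0)
LZ77 triple: (4, 3, 'e')


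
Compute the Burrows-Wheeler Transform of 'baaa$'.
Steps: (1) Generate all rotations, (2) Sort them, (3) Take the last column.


Rotations (sorted):
  0: $baaa -> last char: a
  1: a$baa -> last char: a
  2: aa$ba -> last char: a
  3: aaa$b -> last char: b
  4: baaa$ -> last char: $


BWT = aaab$


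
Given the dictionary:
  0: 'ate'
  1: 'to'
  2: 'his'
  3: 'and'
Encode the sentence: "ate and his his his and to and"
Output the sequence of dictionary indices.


Look up each word in the dictionary:
  'ate' -> 0
  'and' -> 3
  'his' -> 2
  'his' -> 2
  'his' -> 2
  'and' -> 3
  'to' -> 1
  'and' -> 3

Encoded: [0, 3, 2, 2, 2, 3, 1, 3]


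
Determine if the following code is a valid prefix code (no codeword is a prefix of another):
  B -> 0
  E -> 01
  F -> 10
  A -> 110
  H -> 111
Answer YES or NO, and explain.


Checking each pair (does one codeword prefix another?):
  B='0' vs E='01': prefix -- VIOLATION

NO -- this is NOT a valid prefix code. B (0) is a prefix of E (01).


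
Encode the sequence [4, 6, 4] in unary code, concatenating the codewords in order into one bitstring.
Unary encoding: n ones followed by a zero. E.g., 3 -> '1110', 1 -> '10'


Encode each number as n ones followed by a terminating 0:
  4 -> 11110 (5 bits)
  6 -> 1111110 (7 bits)
  4 -> 11110 (5 bits)
Total length = 5 + 7 + 5 = 17 bits.

Unary([4, 6, 4]) = 11110111111011110 (17 bits)


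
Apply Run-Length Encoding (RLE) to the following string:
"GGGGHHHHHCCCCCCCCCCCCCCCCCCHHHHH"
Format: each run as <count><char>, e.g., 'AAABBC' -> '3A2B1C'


Scanning runs left to right:
  i=0: run of 'G' x 4 -> '4G'
  i=4: run of 'H' x 5 -> '5H'
  i=9: run of 'C' x 18 -> '18C'
  i=27: run of 'H' x 5 -> '5H'

RLE = 4G5H18C5H


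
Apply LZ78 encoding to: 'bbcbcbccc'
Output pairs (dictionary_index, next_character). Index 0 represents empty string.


LZ78 encoding steps:
Dictionary: {0: ''}
Step 1: w='' (idx 0), next='b' -> output (0, 'b'), add 'b' as idx 1
Step 2: w='b' (idx 1), next='c' -> output (1, 'c'), add 'bc' as idx 2
Step 3: w='bc' (idx 2), next='b' -> output (2, 'b'), add 'bcb' as idx 3
Step 4: w='' (idx 0), next='c' -> output (0, 'c'), add 'c' as idx 4
Step 5: w='c' (idx 4), next='c' -> output (4, 'c'), add 'cc' as idx 5


Encoded: [(0, 'b'), (1, 'c'), (2, 'b'), (0, 'c'), (4, 'c')]


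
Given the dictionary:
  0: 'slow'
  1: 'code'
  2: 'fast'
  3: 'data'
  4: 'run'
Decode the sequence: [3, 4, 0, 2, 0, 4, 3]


Look up each index in the dictionary:
  3 -> 'data'
  4 -> 'run'
  0 -> 'slow'
  2 -> 'fast'
  0 -> 'slow'
  4 -> 'run'
  3 -> 'data'

Decoded: "data run slow fast slow run data"


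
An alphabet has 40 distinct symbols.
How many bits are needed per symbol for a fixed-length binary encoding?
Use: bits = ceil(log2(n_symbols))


log2(40) = 5.3219
Bracket: 2^5 = 32 < 40 <= 2^6 = 64
So ceil(log2(40)) = 6

bits = ceil(log2(40)) = ceil(5.3219) = 6 bits


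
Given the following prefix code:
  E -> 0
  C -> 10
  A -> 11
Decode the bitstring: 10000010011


Decoding step by step:
Bits 10 -> C
Bits 0 -> E
Bits 0 -> E
Bits 0 -> E
Bits 0 -> E
Bits 10 -> C
Bits 0 -> E
Bits 11 -> A


Decoded message: CEEEECEA


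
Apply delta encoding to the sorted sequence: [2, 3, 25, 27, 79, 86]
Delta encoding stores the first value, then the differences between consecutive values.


First value: 2
Deltas:
  3 - 2 = 1
  25 - 3 = 22
  27 - 25 = 2
  79 - 27 = 52
  86 - 79 = 7


Delta encoded: [2, 1, 22, 2, 52, 7]


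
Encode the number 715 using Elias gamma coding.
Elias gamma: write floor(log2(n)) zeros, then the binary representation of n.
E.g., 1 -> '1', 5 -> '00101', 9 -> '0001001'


num_bits = floor(log2(715)) + 1 = 10
leading_zeros = num_bits - 1 = 9
binary(715) = 1011001011

Elias gamma(715) = '000000000' + '1011001011' = 0000000001011001011 (19 bits)


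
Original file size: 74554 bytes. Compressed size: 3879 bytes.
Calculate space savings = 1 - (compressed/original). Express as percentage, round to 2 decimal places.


ratio = compressed/original = 3879/74554 = 0.052029
savings = 1 - ratio = 1 - 0.052029 = 0.947971
as a percentage: 0.947971 * 100 = 94.8%

Space savings = 1 - 3879/74554 = 94.8%


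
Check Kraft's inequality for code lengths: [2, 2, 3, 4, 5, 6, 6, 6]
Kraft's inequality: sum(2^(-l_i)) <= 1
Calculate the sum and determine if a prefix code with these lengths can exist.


Sum = 2^(-2) + 2^(-2) + 2^(-3) + 2^(-4) + 2^(-5) + 2^(-6) + 2^(-6) + 2^(-6)
    = 0.25 + 0.25 + 0.125 + 0.0625 + 0.03125 + 0.015625 + 0.015625 + 0.015625
    = 49/64 = 0.765625
Since 0.765625 <= 1, Kraft's inequality IS satisfied.
A prefix code with these lengths CAN exist.

Kraft sum = 0.765625. Satisfied.


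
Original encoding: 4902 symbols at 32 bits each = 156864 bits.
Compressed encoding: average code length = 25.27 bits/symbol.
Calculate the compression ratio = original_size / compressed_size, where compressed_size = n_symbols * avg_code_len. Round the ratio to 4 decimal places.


original_size = n_symbols * orig_bits = 4902 * 32 = 156864 bits
compressed_size = n_symbols * avg_code_len = 4902 * 25.27 = 123873.54 bits
ratio = original_size / compressed_size = 156864 / 123873.54 = 1.2663

Compression ratio = 1.2663


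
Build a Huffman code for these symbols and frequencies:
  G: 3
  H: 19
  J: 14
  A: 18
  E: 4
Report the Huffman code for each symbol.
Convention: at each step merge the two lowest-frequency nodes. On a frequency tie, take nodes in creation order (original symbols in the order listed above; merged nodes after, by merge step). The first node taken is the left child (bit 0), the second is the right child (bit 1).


Huffman tree construction:
Step 1: Merge G(3) + E(4) = 7
Step 2: Merge (G+E)(7) + J(14) = 21
Step 3: Merge A(18) + H(19) = 37
Step 4: Merge ((G+E)+J)(21) + (A+H)(37) = 58
Read each symbol's code off the tree from the root (left child = 0, right child = 1).

Codes:
  G: 000 (length 3)
  H: 11 (length 2)
  J: 01 (length 2)
  A: 10 (length 2)
  E: 001 (length 3)
Average code length: 123/58 = 2.1207 bits/symbol


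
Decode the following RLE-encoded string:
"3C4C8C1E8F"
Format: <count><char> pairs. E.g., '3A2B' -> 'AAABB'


Expanding each <count><char> pair:
  3C -> 'CCC'
  4C -> 'CCCC'
  8C -> 'CCCCCCCC'
  1E -> 'E'
  8F -> 'FFFFFFFF'

Decoded = CCCCCCCCCCCCCCCEFFFFFFFF


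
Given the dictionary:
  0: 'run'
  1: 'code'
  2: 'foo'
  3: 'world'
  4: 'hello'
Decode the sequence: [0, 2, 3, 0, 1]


Look up each index in the dictionary:
  0 -> 'run'
  2 -> 'foo'
  3 -> 'world'
  0 -> 'run'
  1 -> 'code'

Decoded: "run foo world run code"


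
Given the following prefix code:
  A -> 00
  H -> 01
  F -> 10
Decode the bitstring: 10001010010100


Decoding step by step:
Bits 10 -> F
Bits 00 -> A
Bits 10 -> F
Bits 10 -> F
Bits 01 -> H
Bits 01 -> H
Bits 00 -> A


Decoded message: FAFFHHA


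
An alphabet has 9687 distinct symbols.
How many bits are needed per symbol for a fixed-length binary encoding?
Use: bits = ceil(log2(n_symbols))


log2(9687) = 13.2418
Bracket: 2^13 = 8192 < 9687 <= 2^14 = 16384
So ceil(log2(9687)) = 14

bits = ceil(log2(9687)) = ceil(13.2418) = 14 bits


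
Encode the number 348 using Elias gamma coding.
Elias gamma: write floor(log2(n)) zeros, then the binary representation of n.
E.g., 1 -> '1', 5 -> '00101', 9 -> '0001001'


num_bits = floor(log2(348)) + 1 = 9
leading_zeros = num_bits - 1 = 8
binary(348) = 101011100

Elias gamma(348) = '00000000' + '101011100' = 00000000101011100 (17 bits)


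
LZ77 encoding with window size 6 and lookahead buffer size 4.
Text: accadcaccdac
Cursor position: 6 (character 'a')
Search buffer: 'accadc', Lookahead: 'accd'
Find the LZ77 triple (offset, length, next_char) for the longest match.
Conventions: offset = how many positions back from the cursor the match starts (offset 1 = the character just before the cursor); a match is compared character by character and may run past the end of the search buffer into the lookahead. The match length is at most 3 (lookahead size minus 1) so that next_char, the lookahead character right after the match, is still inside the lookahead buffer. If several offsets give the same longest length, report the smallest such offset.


Try each offset into the search buffer:
  offset=1 (pos 5, char 'c'): match length 0
  offset=2 (pos 4, char 'd'): match length 0
  offset=3 (pos 3, char 'a'): match length 1
  offset=4 (pos 2, char 'c'): match length 0
  offset=5 (pos 1, char 'c'): match length 0
  offset=6 (pos 0, char 'a'): match length 3
Longest match has length 3 at offset 6.
next_char = character at position 6 + 3 = 9 -> 'd'

Best match: offset=6, length=3 (matching 'acc' starting at position 0)
LZ77 triple: (6, 3, 'd')


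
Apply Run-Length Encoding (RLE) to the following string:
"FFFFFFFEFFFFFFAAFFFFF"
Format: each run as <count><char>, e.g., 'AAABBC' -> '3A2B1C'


Scanning runs left to right:
  i=0: run of 'F' x 7 -> '7F'
  i=7: run of 'E' x 1 -> '1E'
  i=8: run of 'F' x 6 -> '6F'
  i=14: run of 'A' x 2 -> '2A'
  i=16: run of 'F' x 5 -> '5F'

RLE = 7F1E6F2A5F


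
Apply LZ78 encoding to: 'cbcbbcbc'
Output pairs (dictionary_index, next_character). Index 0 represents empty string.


LZ78 encoding steps:
Dictionary: {0: ''}
Step 1: w='' (idx 0), next='c' -> output (0, 'c'), add 'c' as idx 1
Step 2: w='' (idx 0), next='b' -> output (0, 'b'), add 'b' as idx 2
Step 3: w='c' (idx 1), next='b' -> output (1, 'b'), add 'cb' as idx 3
Step 4: w='b' (idx 2), next='c' -> output (2, 'c'), add 'bc' as idx 4
Step 5: w='bc' (idx 4), end of input -> output (4, '')


Encoded: [(0, 'c'), (0, 'b'), (1, 'b'), (2, 'c'), (4, '')]


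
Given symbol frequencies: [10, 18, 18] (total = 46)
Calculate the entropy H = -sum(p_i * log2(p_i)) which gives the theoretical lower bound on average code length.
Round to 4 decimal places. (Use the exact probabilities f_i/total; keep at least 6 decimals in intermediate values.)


Per-symbol terms -p_i * log2(p_i) with p_i = f_i/46:
  p = 10/46 = 0.217391: log2(p) = -2.201634, -p*log2(p) = 0.478616
  p = 18/46 = 0.391304: log2(p) = -1.353637, -p*log2(p) = 0.529684
  p = 18/46 = 0.391304: log2(p) = -1.353637, -p*log2(p) = 0.529684
H = 0.478616 + 0.529684 + 0.529684 = 1.537984

H = 1.538 bits/symbol
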